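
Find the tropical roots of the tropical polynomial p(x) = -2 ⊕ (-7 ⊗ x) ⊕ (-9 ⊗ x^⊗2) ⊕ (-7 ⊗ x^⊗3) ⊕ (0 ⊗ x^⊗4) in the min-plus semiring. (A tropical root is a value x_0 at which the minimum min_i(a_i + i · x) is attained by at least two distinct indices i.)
Roots: {-7, -2, 2, 5}

Each tropical root is a break point of the lower envelope of the lines y = a_i + i · x (there are 5 lines, with slopes 0, 1, ..., 4). Only the lines that attain the minimum somewhere contribute to roots; other lines are dominated. Here the surviving (envelope) indices are i = 4, i = 3, i = 2, i = 1, i = 0.
Intersections between consecutive envelope lines give the roots: for adjacent envelope indices i < j the intersection is x = (a_i − a_j) / (j − i). Reading off the sorted break points: {-7, -2, 2, 5}.
Verification: at each break x_0, at least two indices attain the minimum of min_i(a_i + i · x_0).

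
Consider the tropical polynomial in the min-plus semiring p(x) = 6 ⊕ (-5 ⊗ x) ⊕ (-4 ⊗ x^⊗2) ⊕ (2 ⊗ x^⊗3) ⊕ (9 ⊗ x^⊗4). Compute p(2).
p(2) = -3

A tropical monomial a ⊗ x^⊗i evaluates to a + i · x. Evaluating each term at x = 2:
  Term 0 contributes 6 + 0 · 2 = 6
  Term 1 contributes -5 + 1 · 2 = -3
  Term 2 contributes -4 + 2 · 2 = 0
  Term 3 contributes 2 + 3 · 2 = 8
  Term 4 contributes 9 + 4 · 2 = 17
p(2) = ⊕ of these = min[6, -3, 0, 8, 17] = -3.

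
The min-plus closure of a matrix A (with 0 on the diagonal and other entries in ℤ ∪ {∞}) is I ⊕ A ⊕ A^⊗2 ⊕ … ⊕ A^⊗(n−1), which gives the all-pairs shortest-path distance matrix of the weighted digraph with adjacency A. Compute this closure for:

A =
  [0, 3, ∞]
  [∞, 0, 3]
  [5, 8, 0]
Closure =
  [0, 3, 6]
  [8, 0, 3]
  [5, 8, 0]

This is the Floyd-Warshall all-pairs shortest-path computation. For each intermediate vertex k = 0, 1, …, 2, update dist[i][j] ← min(dist[i][j], dist[i][k] + dist[k][j]). The final matrix gives, for each (i, j), the minimum total weight of any directed path from i to j (possibly empty when i = j).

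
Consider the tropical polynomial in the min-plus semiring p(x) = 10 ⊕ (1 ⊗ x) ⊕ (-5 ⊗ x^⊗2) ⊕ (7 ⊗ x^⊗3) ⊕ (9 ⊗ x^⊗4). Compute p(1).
p(1) = -3

A tropical monomial a ⊗ x^⊗i evaluates to a + i · x. Evaluating each term at x = 1:
  Term 0 contributes 10 + 0 · 1 = 10
  Term 1 contributes 1 + 1 · 1 = 2
  Term 2 contributes -5 + 2 · 1 = -3
  Term 3 contributes 7 + 3 · 1 = 10
  Term 4 contributes 9 + 4 · 1 = 13
p(1) = ⊕ of these = min[10, 2, -3, 10, 13] = -3.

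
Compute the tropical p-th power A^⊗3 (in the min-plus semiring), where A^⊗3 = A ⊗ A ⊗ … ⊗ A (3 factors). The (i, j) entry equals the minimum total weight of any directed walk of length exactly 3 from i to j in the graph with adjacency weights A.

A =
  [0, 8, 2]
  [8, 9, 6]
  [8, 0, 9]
A^⊗3 =
  [0, 2, 2]
  [8, 10, 10]
  [8, 6, 10]

Each entry (A^⊗3)_ij equals the minimum over all length-3 walks i = v_0 → v_1 → … → v_3 = j of Σ_t A[v_t][v_{t+1}]. For example, for (i, j) = (0, 2) we minimise over 9 possible intermediate vertex sequences; the minimum is 2, attained along the walk 0 → 0 → 0 → 2.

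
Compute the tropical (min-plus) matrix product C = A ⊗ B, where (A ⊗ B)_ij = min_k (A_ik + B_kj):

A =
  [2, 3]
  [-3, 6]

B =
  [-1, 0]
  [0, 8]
A ⊗ B =
  [1, 2]
  [-4, -3]

Apply the min-plus product entry-by-entry:
  C[0][0] = min over k of (A[0][0] + B[0][0] = 2 + -1 = 1, A[0][1] + B[1][0] = 3 + 0 = 3) = 1 (attained at k = 0)
  C[0][1] = min over k of (A[0][0] + B[0][1] = 2 + 0 = 2, A[0][1] + B[1][1] = 3 + 8 = 11) = 2 (attained at k = 0)
  C[1][0] = min over k of (A[1][0] + B[0][0] = -3 + -1 = -4, A[1][1] + B[1][0] = 6 + 0 = 6) = -4 (attained at k = 0)
  C[1][1] = min over k of (A[1][0] + B[0][1] = -3 + 0 = -3, A[1][1] + B[1][1] = 6 + 8 = 14) = -3 (attained at k = 0)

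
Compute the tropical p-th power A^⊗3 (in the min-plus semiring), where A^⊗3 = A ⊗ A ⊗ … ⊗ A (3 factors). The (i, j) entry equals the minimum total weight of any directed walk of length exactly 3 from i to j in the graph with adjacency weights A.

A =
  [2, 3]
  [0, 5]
A^⊗3 =
  [5, 6]
  [3, 5]

Each entry (A^⊗3)_ij equals the minimum over all length-3 walks i = v_0 → v_1 → … → v_3 = j of Σ_t A[v_t][v_{t+1}]. For example, for (i, j) = (0, 1) we minimise over 4 possible intermediate vertex sequences; the minimum is 6, attained along the walk 0 → 1 → 0 → 1.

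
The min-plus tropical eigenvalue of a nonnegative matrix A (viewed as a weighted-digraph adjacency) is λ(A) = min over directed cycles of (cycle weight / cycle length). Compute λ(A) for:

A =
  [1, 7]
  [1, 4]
λ(A) = 1

Enumerate directed cycles and compute their means (weight / length). Sample:
  cycle 0 → 0: weight = 1, length = 1, mean = 1/1 ≈ 1.000
  cycle 1 → 1: weight = 4, length = 1, mean = 4/1 ≈ 4.000
  cycle 0 → 1 → 0: weight = 8, length = 2, mean = 8/2 ≈ 4.000
  cycle 1 → 0 → 1: weight = 8, length = 2, mean = 8/2 ≈ 4.000
Minimum mean = 1.000, attained e.g. along the cycle 0 → 0 with weight 1 and length 1. So λ(A) = 1/1 = 1.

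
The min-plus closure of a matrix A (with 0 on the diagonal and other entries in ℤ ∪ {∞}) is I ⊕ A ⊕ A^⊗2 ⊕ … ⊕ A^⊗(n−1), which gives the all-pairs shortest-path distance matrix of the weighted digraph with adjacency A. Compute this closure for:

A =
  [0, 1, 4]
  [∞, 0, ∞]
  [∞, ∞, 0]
Closure =
  [0, 1, 4]
  [∞, 0, ∞]
  [∞, ∞, 0]

This is the Floyd-Warshall all-pairs shortest-path computation. For each intermediate vertex k = 0, 1, …, 2, update dist[i][j] ← min(dist[i][j], dist[i][k] + dist[k][j]). The final matrix gives, for each (i, j), the minimum total weight of any directed path from i to j (possibly empty when i = j).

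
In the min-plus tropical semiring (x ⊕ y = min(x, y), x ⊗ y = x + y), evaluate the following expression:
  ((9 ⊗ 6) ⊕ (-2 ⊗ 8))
((9 ⊗ 6) ⊕ (-2 ⊗ 8)) = 6

Expand innermost to outermost. Recall ⊕ takes the minimum of its arguments and ⊗ takes their sum. Working out the expression ((9 ⊗ 6) ⊕ (-2 ⊗ 8)) gives 6.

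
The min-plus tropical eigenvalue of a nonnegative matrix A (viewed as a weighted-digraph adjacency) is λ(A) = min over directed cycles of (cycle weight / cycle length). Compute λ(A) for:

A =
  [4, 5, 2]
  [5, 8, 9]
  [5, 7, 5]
λ(A) = 7/2

Enumerate directed cycles and compute their means (weight / length). Sample:
  cycle 0 → 0: weight = 4, length = 1, mean = 4/1 ≈ 4.000
  cycle 1 → 1: weight = 8, length = 1, mean = 8/1 ≈ 8.000
  cycle 2 → 2: weight = 5, length = 1, mean = 5/1 ≈ 5.000
  cycle 0 → 1 → 0: weight = 10, length = 2, mean = 10/2 ≈ 5.000
  cycle 0 → 2 → 0: weight = 7, length = 2, mean = 7/2 ≈ 3.500
  cycle 1 → 0 → 1: weight = 10, length = 2, mean = 10/2 ≈ 5.000
Minimum mean = 3.500, attained e.g. along the cycle 0 → 2 → 0 with weight 7 and length 2. So λ(A) = 7/2 = 7/2.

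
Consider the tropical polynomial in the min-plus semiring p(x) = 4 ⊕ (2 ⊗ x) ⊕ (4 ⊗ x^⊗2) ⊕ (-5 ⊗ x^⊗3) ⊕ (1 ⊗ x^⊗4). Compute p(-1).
p(-1) = -8

A tropical monomial a ⊗ x^⊗i evaluates to a + i · x. Evaluating each term at x = -1:
  Term 0 contributes 4 + 0 · -1 = 4
  Term 1 contributes 2 + 1 · -1 = 1
  Term 2 contributes 4 + 2 · -1 = 2
  Term 3 contributes -5 + 3 · -1 = -8
  Term 4 contributes 1 + 4 · -1 = -3
p(-1) = ⊕ of these = min[4, 1, 2, -8, -3] = -8.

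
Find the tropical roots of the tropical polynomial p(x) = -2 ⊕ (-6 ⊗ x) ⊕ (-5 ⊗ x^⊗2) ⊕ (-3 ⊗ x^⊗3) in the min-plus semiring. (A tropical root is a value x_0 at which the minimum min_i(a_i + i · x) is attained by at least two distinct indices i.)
Roots: {-2, -1, 4}

Each tropical root is a break point of the lower envelope of the lines y = a_i + i · x (there are 4 lines, with slopes 0, 1, ..., 3). Only the lines that attain the minimum somewhere contribute to roots; other lines are dominated. Here the surviving (envelope) indices are i = 3, i = 2, i = 1, i = 0.
Intersections between consecutive envelope lines give the roots: for adjacent envelope indices i < j the intersection is x = (a_i − a_j) / (j − i). Reading off the sorted break points: {-2, -1, 4}.
Verification: at each break x_0, at least two indices attain the minimum of min_i(a_i + i · x_0).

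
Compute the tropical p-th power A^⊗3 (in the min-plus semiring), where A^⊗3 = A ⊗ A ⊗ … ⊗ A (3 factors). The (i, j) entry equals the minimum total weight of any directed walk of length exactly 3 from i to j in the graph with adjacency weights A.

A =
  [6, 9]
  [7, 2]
A^⊗3 =
  [18, 13]
  [11, 6]

Each entry (A^⊗3)_ij equals the minimum over all length-3 walks i = v_0 → v_1 → … → v_3 = j of Σ_t A[v_t][v_{t+1}]. For example, for (i, j) = (0, 1) we minimise over 4 possible intermediate vertex sequences; the minimum is 13, attained along the walk 0 → 1 → 1 → 1.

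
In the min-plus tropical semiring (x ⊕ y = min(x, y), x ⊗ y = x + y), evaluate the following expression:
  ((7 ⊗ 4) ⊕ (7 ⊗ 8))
((7 ⊗ 4) ⊕ (7 ⊗ 8)) = 11

Expand innermost to outermost. Recall ⊕ takes the minimum of its arguments and ⊗ takes their sum. Working out the expression ((7 ⊗ 4) ⊕ (7 ⊗ 8)) gives 11.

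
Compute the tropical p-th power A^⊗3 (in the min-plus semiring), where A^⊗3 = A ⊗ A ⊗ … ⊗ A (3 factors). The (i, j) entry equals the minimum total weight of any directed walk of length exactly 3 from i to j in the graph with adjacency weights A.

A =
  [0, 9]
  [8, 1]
A^⊗3 =
  [0, 9]
  [8, 3]

Each entry (A^⊗3)_ij equals the minimum over all length-3 walks i = v_0 → v_1 → … → v_3 = j of Σ_t A[v_t][v_{t+1}]. For example, for (i, j) = (0, 1) we minimise over 4 possible intermediate vertex sequences; the minimum is 9, attained along the walk 0 → 0 → 0 → 1.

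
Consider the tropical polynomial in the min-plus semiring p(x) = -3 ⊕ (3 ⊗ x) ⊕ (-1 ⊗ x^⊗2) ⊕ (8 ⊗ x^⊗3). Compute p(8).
p(8) = -3

A tropical monomial a ⊗ x^⊗i evaluates to a + i · x. Evaluating each term at x = 8:
  Term 0 contributes -3 + 0 · 8 = -3
  Term 1 contributes 3 + 1 · 8 = 11
  Term 2 contributes -1 + 2 · 8 = 15
  Term 3 contributes 8 + 3 · 8 = 32
p(8) = ⊕ of these = min[-3, 11, 15, 32] = -3.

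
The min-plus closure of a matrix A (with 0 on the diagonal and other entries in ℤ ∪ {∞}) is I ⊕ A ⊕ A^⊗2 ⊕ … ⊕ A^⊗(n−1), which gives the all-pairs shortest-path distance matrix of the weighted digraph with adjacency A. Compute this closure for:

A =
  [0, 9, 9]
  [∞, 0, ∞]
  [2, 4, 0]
Closure =
  [0, 9, 9]
  [∞, 0, ∞]
  [2, 4, 0]

This is the Floyd-Warshall all-pairs shortest-path computation. For each intermediate vertex k = 0, 1, …, 2, update dist[i][j] ← min(dist[i][j], dist[i][k] + dist[k][j]). The final matrix gives, for each (i, j), the minimum total weight of any directed path from i to j (possibly empty when i = j).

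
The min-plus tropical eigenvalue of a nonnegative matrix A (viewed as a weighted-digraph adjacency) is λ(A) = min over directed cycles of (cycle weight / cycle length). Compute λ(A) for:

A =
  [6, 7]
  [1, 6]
λ(A) = 4

Enumerate directed cycles and compute their means (weight / length). Sample:
  cycle 0 → 0: weight = 6, length = 1, mean = 6/1 ≈ 6.000
  cycle 1 → 1: weight = 6, length = 1, mean = 6/1 ≈ 6.000
  cycle 0 → 1 → 0: weight = 8, length = 2, mean = 8/2 ≈ 4.000
  cycle 1 → 0 → 1: weight = 8, length = 2, mean = 8/2 ≈ 4.000
Minimum mean = 4.000, attained e.g. along the cycle 0 → 1 → 0 with weight 8 and length 2. So λ(A) = 8/2 = 4.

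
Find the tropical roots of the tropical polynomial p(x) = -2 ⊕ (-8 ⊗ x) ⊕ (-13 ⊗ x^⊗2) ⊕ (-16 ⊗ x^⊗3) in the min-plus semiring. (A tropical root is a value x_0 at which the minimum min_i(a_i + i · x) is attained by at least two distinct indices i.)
Roots: {3, 5, 6}

Each tropical root is a break point of the lower envelope of the lines y = a_i + i · x (there are 4 lines, with slopes 0, 1, ..., 3). Only the lines that attain the minimum somewhere contribute to roots; other lines are dominated. Here the surviving (envelope) indices are i = 3, i = 2, i = 1, i = 0.
Intersections between consecutive envelope lines give the roots: for adjacent envelope indices i < j the intersection is x = (a_i − a_j) / (j − i). Reading off the sorted break points: {3, 5, 6}.
Verification: at each break x_0, at least two indices attain the minimum of min_i(a_i + i · x_0).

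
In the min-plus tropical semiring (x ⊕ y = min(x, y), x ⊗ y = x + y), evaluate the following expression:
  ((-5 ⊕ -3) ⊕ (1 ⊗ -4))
((-5 ⊕ -3) ⊕ (1 ⊗ -4)) = -5

Expand innermost to outermost. Recall ⊕ takes the minimum of its arguments and ⊗ takes their sum. Working out the expression ((-5 ⊕ -3) ⊕ (1 ⊗ -4)) gives -5.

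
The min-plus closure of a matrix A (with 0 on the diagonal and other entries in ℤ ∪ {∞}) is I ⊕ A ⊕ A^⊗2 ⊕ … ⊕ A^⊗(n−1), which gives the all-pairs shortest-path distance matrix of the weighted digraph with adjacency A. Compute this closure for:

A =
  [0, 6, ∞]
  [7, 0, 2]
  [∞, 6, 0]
Closure =
  [0, 6, 8]
  [7, 0, 2]
  [13, 6, 0]

This is the Floyd-Warshall all-pairs shortest-path computation. For each intermediate vertex k = 0, 1, …, 2, update dist[i][j] ← min(dist[i][j], dist[i][k] + dist[k][j]). The final matrix gives, for each (i, j), the minimum total weight of any directed path from i to j (possibly empty when i = j).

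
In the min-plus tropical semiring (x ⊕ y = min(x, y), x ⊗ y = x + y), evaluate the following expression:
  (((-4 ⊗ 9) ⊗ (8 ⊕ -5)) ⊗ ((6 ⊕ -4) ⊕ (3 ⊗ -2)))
(((-4 ⊗ 9) ⊗ (8 ⊕ -5)) ⊗ ((6 ⊕ -4) ⊕ (3 ⊗ -2))) = -4

Expand innermost to outermost. Recall ⊕ takes the minimum of its arguments and ⊗ takes their sum. Working out the expression (((-4 ⊗ 9) ⊗ (8 ⊕ -5)) ⊗ ((6 ⊕ -4) ⊕ (3 ⊗ -2))) gives -4.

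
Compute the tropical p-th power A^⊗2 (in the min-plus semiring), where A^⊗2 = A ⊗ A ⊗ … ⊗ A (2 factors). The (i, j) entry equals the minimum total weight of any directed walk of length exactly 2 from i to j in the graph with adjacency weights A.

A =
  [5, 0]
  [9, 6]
A^⊗2 =
  [9, 5]
  [14, 9]

Each entry (A^⊗2)_ij equals the minimum over all length-2 walks i = v_0 → v_1 → … → v_2 = j of Σ_t A[v_t][v_{t+1}]. For example, for (i, j) = (0, 1) we minimise over 2 possible intermediate vertex sequences; the minimum is 5, attained along the walk 0 → 0 → 1.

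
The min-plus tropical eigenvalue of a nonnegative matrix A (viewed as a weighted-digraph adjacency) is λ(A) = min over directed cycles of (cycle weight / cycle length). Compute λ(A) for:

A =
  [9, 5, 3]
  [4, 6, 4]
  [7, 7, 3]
λ(A) = 3

Enumerate directed cycles and compute their means (weight / length). Sample:
  cycle 0 → 0: weight = 9, length = 1, mean = 9/1 ≈ 9.000
  cycle 1 → 1: weight = 6, length = 1, mean = 6/1 ≈ 6.000
  cycle 2 → 2: weight = 3, length = 1, mean = 3/1 ≈ 3.000
  cycle 0 → 1 → 0: weight = 9, length = 2, mean = 9/2 ≈ 4.500
  cycle 0 → 2 → 0: weight = 10, length = 2, mean = 10/2 ≈ 5.000
  cycle 1 → 0 → 1: weight = 9, length = 2, mean = 9/2 ≈ 4.500
Minimum mean = 3.000, attained e.g. along the cycle 2 → 2 with weight 3 and length 1. So λ(A) = 3/1 = 3.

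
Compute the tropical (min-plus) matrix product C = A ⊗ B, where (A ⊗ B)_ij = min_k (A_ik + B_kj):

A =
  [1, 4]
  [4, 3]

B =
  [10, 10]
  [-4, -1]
A ⊗ B =
  [0, 3]
  [-1, 2]

Apply the min-plus product entry-by-entry:
  C[0][0] = min over k of (A[0][0] + B[0][0] = 1 + 10 = 11, A[0][1] + B[1][0] = 4 + -4 = 0) = 0 (attained at k = 1)
  C[0][1] = min over k of (A[0][0] + B[0][1] = 1 + 10 = 11, A[0][1] + B[1][1] = 4 + -1 = 3) = 3 (attained at k = 1)
  C[1][0] = min over k of (A[1][0] + B[0][0] = 4 + 10 = 14, A[1][1] + B[1][0] = 3 + -4 = -1) = -1 (attained at k = 1)
  C[1][1] = min over k of (A[1][0] + B[0][1] = 4 + 10 = 14, A[1][1] + B[1][1] = 3 + -1 = 2) = 2 (attained at k = 1)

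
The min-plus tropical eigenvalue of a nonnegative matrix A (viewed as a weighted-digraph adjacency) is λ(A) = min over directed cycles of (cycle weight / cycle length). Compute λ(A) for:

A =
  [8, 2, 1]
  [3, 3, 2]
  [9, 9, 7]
λ(A) = 5/2

Enumerate directed cycles and compute their means (weight / length). Sample:
  cycle 0 → 0: weight = 8, length = 1, mean = 8/1 ≈ 8.000
  cycle 1 → 1: weight = 3, length = 1, mean = 3/1 ≈ 3.000
  cycle 2 → 2: weight = 7, length = 1, mean = 7/1 ≈ 7.000
  cycle 0 → 1 → 0: weight = 5, length = 2, mean = 5/2 ≈ 2.500
  cycle 0 → 2 → 0: weight = 10, length = 2, mean = 10/2 ≈ 5.000
  cycle 1 → 0 → 1: weight = 5, length = 2, mean = 5/2 ≈ 2.500
Minimum mean = 2.500, attained e.g. along the cycle 0 → 1 → 0 with weight 5 and length 2. So λ(A) = 5/2 = 5/2.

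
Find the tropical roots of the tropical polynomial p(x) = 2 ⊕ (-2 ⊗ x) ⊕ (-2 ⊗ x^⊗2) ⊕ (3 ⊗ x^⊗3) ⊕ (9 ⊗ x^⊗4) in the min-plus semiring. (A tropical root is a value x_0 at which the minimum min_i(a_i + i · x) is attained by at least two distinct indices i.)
Roots: {-6, -5, 0, 4}

Each tropical root is a break point of the lower envelope of the lines y = a_i + i · x (there are 5 lines, with slopes 0, 1, ..., 4). Only the lines that attain the minimum somewhere contribute to roots; other lines are dominated. Here the surviving (envelope) indices are i = 4, i = 3, i = 2, i = 1, i = 0.
Intersections between consecutive envelope lines give the roots: for adjacent envelope indices i < j the intersection is x = (a_i − a_j) / (j − i). Reading off the sorted break points: {-6, -5, 0, 4}.
Verification: at each break x_0, at least two indices attain the minimum of min_i(a_i + i · x_0).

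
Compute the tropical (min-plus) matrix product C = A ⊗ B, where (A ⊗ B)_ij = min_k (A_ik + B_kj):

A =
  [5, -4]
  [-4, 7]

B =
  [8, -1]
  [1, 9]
A ⊗ B =
  [-3, 4]
  [4, -5]

Apply the min-plus product entry-by-entry:
  C[0][0] = min over k of (A[0][0] + B[0][0] = 5 + 8 = 13, A[0][1] + B[1][0] = -4 + 1 = -3) = -3 (attained at k = 1)
  C[0][1] = min over k of (A[0][0] + B[0][1] = 5 + -1 = 4, A[0][1] + B[1][1] = -4 + 9 = 5) = 4 (attained at k = 0)
  C[1][0] = min over k of (A[1][0] + B[0][0] = -4 + 8 = 4, A[1][1] + B[1][0] = 7 + 1 = 8) = 4 (attained at k = 0)
  C[1][1] = min over k of (A[1][0] + B[0][1] = -4 + -1 = -5, A[1][1] + B[1][1] = 7 + 9 = 16) = -5 (attained at k = 0)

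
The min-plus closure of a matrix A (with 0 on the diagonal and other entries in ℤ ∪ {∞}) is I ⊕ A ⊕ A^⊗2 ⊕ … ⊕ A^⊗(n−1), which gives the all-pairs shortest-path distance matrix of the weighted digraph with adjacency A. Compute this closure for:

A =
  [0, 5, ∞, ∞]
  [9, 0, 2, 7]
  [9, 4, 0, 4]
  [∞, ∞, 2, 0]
Closure =
  [0, 5, 7, 11]
  [9, 0, 2, 6]
  [9, 4, 0, 4]
  [11, 6, 2, 0]

This is the Floyd-Warshall all-pairs shortest-path computation. For each intermediate vertex k = 0, 1, …, 3, update dist[i][j] ← min(dist[i][j], dist[i][k] + dist[k][j]). The final matrix gives, for each (i, j), the minimum total weight of any directed path from i to j (possibly empty when i = j).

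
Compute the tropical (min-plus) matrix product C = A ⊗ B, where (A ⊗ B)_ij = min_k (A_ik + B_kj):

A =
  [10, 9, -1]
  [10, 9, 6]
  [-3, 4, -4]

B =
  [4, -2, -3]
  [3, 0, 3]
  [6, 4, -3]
A ⊗ B =
  [5, 3, -4]
  [12, 8, 3]
  [1, -5, -7]

Apply the min-plus product entry-by-entry:
  C[0][0] = min over k of (A[0][0] + B[0][0] = 10 + 4 = 14, A[0][1] + B[1][0] = 9 + 3 = 12, A[0][2] + B[2][0] = -1 + 6 = 5) = 5 (attained at k = 2)
  C[0][1] = min over k of (A[0][0] + B[0][1] = 10 + -2 = 8, A[0][1] + B[1][1] = 9 + 0 = 9, A[0][2] + B[2][1] = -1 + 4 = 3) = 3 (attained at k = 2)
  C[0][2] = min over k of (A[0][0] + B[0][2] = 10 + -3 = 7, A[0][1] + B[1][2] = 9 + 3 = 12, A[0][2] + B[2][2] = -1 + -3 = -4) = -4 (attained at k = 2)
  C[1][0] = min over k of (A[1][0] + B[0][0] = 10 + 4 = 14, A[1][1] + B[1][0] = 9 + 3 = 12, A[1][2] + B[2][0] = 6 + 6 = 12) = 12 (attained at k = 1)
  C[1][1] = min over k of (A[1][0] + B[0][1] = 10 + -2 = 8, A[1][1] + B[1][1] = 9 + 0 = 9, A[1][2] + B[2][1] = 6 + 4 = 10) = 8 (attained at k = 0)
  C[1][2] = min over k of (A[1][0] + B[0][2] = 10 + -3 = 7, A[1][1] + B[1][2] = 9 + 3 = 12, A[1][2] + B[2][2] = 6 + -3 = 3) = 3 (attained at k = 2)
  C[2][0] = min over k of (A[2][0] + B[0][0] = -3 + 4 = 1, A[2][1] + B[1][0] = 4 + 3 = 7, A[2][2] + B[2][0] = -4 + 6 = 2) = 1 (attained at k = 0)
  C[2][1] = min over k of (A[2][0] + B[0][1] = -3 + -2 = -5, A[2][1] + B[1][1] = 4 + 0 = 4, A[2][2] + B[2][1] = -4 + 4 = 0) = -5 (attained at k = 0)
  C[2][2] = min over k of (A[2][0] + B[0][2] = -3 + -3 = -6, A[2][1] + B[1][2] = 4 + 3 = 7, A[2][2] + B[2][2] = -4 + -3 = -7) = -7 (attained at k = 2)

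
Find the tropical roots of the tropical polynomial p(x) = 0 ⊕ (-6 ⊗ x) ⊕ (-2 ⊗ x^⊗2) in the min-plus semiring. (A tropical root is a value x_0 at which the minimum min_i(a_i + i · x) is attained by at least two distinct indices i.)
Roots: {-4, 6}

Each tropical root is a break point of the lower envelope of the lines y = a_i + i · x (there are 3 lines, with slopes 0, 1, ..., 2). Only the lines that attain the minimum somewhere contribute to roots; other lines are dominated. Here the surviving (envelope) indices are i = 2, i = 1, i = 0.
Intersections between consecutive envelope lines give the roots: for adjacent envelope indices i < j the intersection is x = (a_i − a_j) / (j − i). Reading off the sorted break points: {-4, 6}.
Verification: at each break x_0, at least two indices attain the minimum of min_i(a_i + i · x_0).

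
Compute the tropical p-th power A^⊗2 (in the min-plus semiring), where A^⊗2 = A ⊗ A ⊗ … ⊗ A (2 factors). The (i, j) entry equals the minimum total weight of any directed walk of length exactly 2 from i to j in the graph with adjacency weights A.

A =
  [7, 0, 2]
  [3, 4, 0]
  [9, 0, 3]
A^⊗2 =
  [3, 2, 0]
  [7, 0, 3]
  [3, 3, 0]

Each entry (A^⊗2)_ij equals the minimum over all length-2 walks i = v_0 → v_1 → … → v_2 = j of Σ_t A[v_t][v_{t+1}]. For example, for (i, j) = (0, 2) we minimise over 3 possible intermediate vertex sequences; the minimum is 0, attained along the walk 0 → 1 → 2.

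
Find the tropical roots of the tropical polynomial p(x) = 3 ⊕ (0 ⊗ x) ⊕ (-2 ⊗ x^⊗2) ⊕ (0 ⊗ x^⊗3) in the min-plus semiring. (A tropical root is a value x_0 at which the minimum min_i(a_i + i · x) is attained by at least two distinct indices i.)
Roots: {-2, 2, 3}

Each tropical root is a break point of the lower envelope of the lines y = a_i + i · x (there are 4 lines, with slopes 0, 1, ..., 3). Only the lines that attain the minimum somewhere contribute to roots; other lines are dominated. Here the surviving (envelope) indices are i = 3, i = 2, i = 1, i = 0.
Intersections between consecutive envelope lines give the roots: for adjacent envelope indices i < j the intersection is x = (a_i − a_j) / (j − i). Reading off the sorted break points: {-2, 2, 3}.
Verification: at each break x_0, at least two indices attain the minimum of min_i(a_i + i · x_0).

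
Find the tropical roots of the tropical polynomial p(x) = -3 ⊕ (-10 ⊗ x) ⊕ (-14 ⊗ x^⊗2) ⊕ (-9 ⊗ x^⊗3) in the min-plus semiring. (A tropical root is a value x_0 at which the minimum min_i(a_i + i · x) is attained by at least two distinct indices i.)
Roots: {-5, 4, 7}

Each tropical root is a break point of the lower envelope of the lines y = a_i + i · x (there are 4 lines, with slopes 0, 1, ..., 3). Only the lines that attain the minimum somewhere contribute to roots; other lines are dominated. Here the surviving (envelope) indices are i = 3, i = 2, i = 1, i = 0.
Intersections between consecutive envelope lines give the roots: for adjacent envelope indices i < j the intersection is x = (a_i − a_j) / (j − i). Reading off the sorted break points: {-5, 4, 7}.
Verification: at each break x_0, at least two indices attain the minimum of min_i(a_i + i · x_0).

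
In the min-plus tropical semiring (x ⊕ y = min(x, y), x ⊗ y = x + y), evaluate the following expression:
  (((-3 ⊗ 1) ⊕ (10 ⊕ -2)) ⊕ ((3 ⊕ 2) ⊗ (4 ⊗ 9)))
(((-3 ⊗ 1) ⊕ (10 ⊕ -2)) ⊕ ((3 ⊕ 2) ⊗ (4 ⊗ 9))) = -2

Expand innermost to outermost. Recall ⊕ takes the minimum of its arguments and ⊗ takes their sum. Working out the expression (((-3 ⊗ 1) ⊕ (10 ⊕ -2)) ⊕ ((3 ⊕ 2) ⊗ (4 ⊗ 9))) gives -2.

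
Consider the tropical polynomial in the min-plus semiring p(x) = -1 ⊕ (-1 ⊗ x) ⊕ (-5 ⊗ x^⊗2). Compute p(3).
p(3) = -1

A tropical monomial a ⊗ x^⊗i evaluates to a + i · x. Evaluating each term at x = 3:
  Term 0 contributes -1 + 0 · 3 = -1
  Term 1 contributes -1 + 1 · 3 = 2
  Term 2 contributes -5 + 2 · 3 = 1
p(3) = ⊕ of these = min[-1, 2, 1] = -1.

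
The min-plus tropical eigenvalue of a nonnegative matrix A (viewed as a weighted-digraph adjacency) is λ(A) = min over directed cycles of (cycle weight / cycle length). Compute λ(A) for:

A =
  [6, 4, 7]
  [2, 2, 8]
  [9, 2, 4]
λ(A) = 2

Enumerate directed cycles and compute their means (weight / length). Sample:
  cycle 0 → 0: weight = 6, length = 1, mean = 6/1 ≈ 6.000
  cycle 1 → 1: weight = 2, length = 1, mean = 2/1 ≈ 2.000
  cycle 2 → 2: weight = 4, length = 1, mean = 4/1 ≈ 4.000
  cycle 0 → 1 → 0: weight = 6, length = 2, mean = 6/2 ≈ 3.000
  cycle 0 → 2 → 0: weight = 16, length = 2, mean = 16/2 ≈ 8.000
  cycle 1 → 0 → 1: weight = 6, length = 2, mean = 6/2 ≈ 3.000
Minimum mean = 2.000, attained e.g. along the cycle 1 → 1 with weight 2 and length 1. So λ(A) = 2/1 = 2.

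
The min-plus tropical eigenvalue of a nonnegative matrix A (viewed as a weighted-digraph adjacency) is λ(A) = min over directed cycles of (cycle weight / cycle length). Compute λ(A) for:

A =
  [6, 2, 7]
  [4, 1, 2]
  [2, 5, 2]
λ(A) = 1

Enumerate directed cycles and compute their means (weight / length). Sample:
  cycle 0 → 0: weight = 6, length = 1, mean = 6/1 ≈ 6.000
  cycle 1 → 1: weight = 1, length = 1, mean = 1/1 ≈ 1.000
  cycle 2 → 2: weight = 2, length = 1, mean = 2/1 ≈ 2.000
  cycle 0 → 1 → 0: weight = 6, length = 2, mean = 6/2 ≈ 3.000
  cycle 0 → 2 → 0: weight = 9, length = 2, mean = 9/2 ≈ 4.500
  cycle 1 → 0 → 1: weight = 6, length = 2, mean = 6/2 ≈ 3.000
Minimum mean = 1.000, attained e.g. along the cycle 1 → 1 with weight 1 and length 1. So λ(A) = 1/1 = 1.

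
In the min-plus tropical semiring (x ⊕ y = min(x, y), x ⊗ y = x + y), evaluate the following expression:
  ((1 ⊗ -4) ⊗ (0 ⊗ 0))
((1 ⊗ -4) ⊗ (0 ⊗ 0)) = -3

Expand innermost to outermost. Recall ⊕ takes the minimum of its arguments and ⊗ takes their sum. Working out the expression ((1 ⊗ -4) ⊗ (0 ⊗ 0)) gives -3.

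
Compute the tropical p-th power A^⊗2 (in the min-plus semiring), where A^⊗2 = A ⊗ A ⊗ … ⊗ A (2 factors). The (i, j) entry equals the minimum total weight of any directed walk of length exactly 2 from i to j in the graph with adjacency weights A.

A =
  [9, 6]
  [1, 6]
A^⊗2 =
  [7, 12]
  [7, 7]

Each entry (A^⊗2)_ij equals the minimum over all length-2 walks i = v_0 → v_1 → … → v_2 = j of Σ_t A[v_t][v_{t+1}]. For example, for (i, j) = (0, 1) we minimise over 2 possible intermediate vertex sequences; the minimum is 12, attained along the walk 0 → 1 → 1.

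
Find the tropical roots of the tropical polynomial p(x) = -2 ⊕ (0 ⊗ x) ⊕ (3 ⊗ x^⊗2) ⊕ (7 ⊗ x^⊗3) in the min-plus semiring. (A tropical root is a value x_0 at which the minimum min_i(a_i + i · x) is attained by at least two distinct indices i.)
Roots: {-4, -3, -2}

Each tropical root is a break point of the lower envelope of the lines y = a_i + i · x (there are 4 lines, with slopes 0, 1, ..., 3). Only the lines that attain the minimum somewhere contribute to roots; other lines are dominated. Here the surviving (envelope) indices are i = 3, i = 2, i = 1, i = 0.
Intersections between consecutive envelope lines give the roots: for adjacent envelope indices i < j the intersection is x = (a_i − a_j) / (j − i). Reading off the sorted break points: {-4, -3, -2}.
Verification: at each break x_0, at least two indices attain the minimum of min_i(a_i + i · x_0).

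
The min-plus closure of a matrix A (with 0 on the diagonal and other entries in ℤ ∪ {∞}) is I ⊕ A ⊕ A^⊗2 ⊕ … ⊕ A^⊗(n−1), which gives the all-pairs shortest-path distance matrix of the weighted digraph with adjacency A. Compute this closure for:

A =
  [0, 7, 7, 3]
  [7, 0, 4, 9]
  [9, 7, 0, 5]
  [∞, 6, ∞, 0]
Closure =
  [0, 7, 7, 3]
  [7, 0, 4, 9]
  [9, 7, 0, 5]
  [13, 6, 10, 0]

This is the Floyd-Warshall all-pairs shortest-path computation. For each intermediate vertex k = 0, 1, …, 3, update dist[i][j] ← min(dist[i][j], dist[i][k] + dist[k][j]). The final matrix gives, for each (i, j), the minimum total weight of any directed path from i to j (possibly empty when i = j).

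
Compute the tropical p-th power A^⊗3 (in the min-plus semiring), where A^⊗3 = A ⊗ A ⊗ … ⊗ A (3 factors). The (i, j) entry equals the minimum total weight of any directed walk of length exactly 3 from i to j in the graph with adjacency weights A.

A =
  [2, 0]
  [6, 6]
A^⊗3 =
  [6, 4]
  [10, 8]

Each entry (A^⊗3)_ij equals the minimum over all length-3 walks i = v_0 → v_1 → … → v_3 = j of Σ_t A[v_t][v_{t+1}]. For example, for (i, j) = (0, 1) we minimise over 4 possible intermediate vertex sequences; the minimum is 4, attained along the walk 0 → 0 → 0 → 1.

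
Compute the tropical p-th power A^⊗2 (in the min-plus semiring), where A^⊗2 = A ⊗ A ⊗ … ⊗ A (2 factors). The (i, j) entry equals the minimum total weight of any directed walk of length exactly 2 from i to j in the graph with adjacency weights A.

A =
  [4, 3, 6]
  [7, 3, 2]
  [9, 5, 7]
A^⊗2 =
  [8, 6, 5]
  [10, 6, 5]
  [12, 8, 7]

Each entry (A^⊗2)_ij equals the minimum over all length-2 walks i = v_0 → v_1 → … → v_2 = j of Σ_t A[v_t][v_{t+1}]. For example, for (i, j) = (0, 2) we minimise over 3 possible intermediate vertex sequences; the minimum is 5, attained along the walk 0 → 1 → 2.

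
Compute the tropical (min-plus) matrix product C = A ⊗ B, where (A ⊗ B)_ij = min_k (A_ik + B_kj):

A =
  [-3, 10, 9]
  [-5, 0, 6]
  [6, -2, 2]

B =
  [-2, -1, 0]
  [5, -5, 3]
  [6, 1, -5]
A ⊗ B =
  [-5, -4, -3]
  [-7, -6, -5]
  [3, -7, -3]

Apply the min-plus product entry-by-entry:
  C[0][0] = min over k of (A[0][0] + B[0][0] = -3 + -2 = -5, A[0][1] + B[1][0] = 10 + 5 = 15, A[0][2] + B[2][0] = 9 + 6 = 15) = -5 (attained at k = 0)
  C[0][1] = min over k of (A[0][0] + B[0][1] = -3 + -1 = -4, A[0][1] + B[1][1] = 10 + -5 = 5, A[0][2] + B[2][1] = 9 + 1 = 10) = -4 (attained at k = 0)
  C[0][2] = min over k of (A[0][0] + B[0][2] = -3 + 0 = -3, A[0][1] + B[1][2] = 10 + 3 = 13, A[0][2] + B[2][2] = 9 + -5 = 4) = -3 (attained at k = 0)
  C[1][0] = min over k of (A[1][0] + B[0][0] = -5 + -2 = -7, A[1][1] + B[1][0] = 0 + 5 = 5, A[1][2] + B[2][0] = 6 + 6 = 12) = -7 (attained at k = 0)
  C[1][1] = min over k of (A[1][0] + B[0][1] = -5 + -1 = -6, A[1][1] + B[1][1] = 0 + -5 = -5, A[1][2] + B[2][1] = 6 + 1 = 7) = -6 (attained at k = 0)
  C[1][2] = min over k of (A[1][0] + B[0][2] = -5 + 0 = -5, A[1][1] + B[1][2] = 0 + 3 = 3, A[1][2] + B[2][2] = 6 + -5 = 1) = -5 (attained at k = 0)
  C[2][0] = min over k of (A[2][0] + B[0][0] = 6 + -2 = 4, A[2][1] + B[1][0] = -2 + 5 = 3, A[2][2] + B[2][0] = 2 + 6 = 8) = 3 (attained at k = 1)
  C[2][1] = min over k of (A[2][0] + B[0][1] = 6 + -1 = 5, A[2][1] + B[1][1] = -2 + -5 = -7, A[2][2] + B[2][1] = 2 + 1 = 3) = -7 (attained at k = 1)
  C[2][2] = min over k of (A[2][0] + B[0][2] = 6 + 0 = 6, A[2][1] + B[1][2] = -2 + 3 = 1, A[2][2] + B[2][2] = 2 + -5 = -3) = -3 (attained at k = 2)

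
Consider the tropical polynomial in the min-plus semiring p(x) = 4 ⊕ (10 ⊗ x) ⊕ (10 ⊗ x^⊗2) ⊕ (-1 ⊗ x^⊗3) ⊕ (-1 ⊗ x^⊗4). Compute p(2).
p(2) = 4

A tropical monomial a ⊗ x^⊗i evaluates to a + i · x. Evaluating each term at x = 2:
  Term 0 contributes 4 + 0 · 2 = 4
  Term 1 contributes 10 + 1 · 2 = 12
  Term 2 contributes 10 + 2 · 2 = 14
  Term 3 contributes -1 + 3 · 2 = 5
  Term 4 contributes -1 + 4 · 2 = 7
p(2) = ⊕ of these = min[4, 12, 14, 5, 7] = 4.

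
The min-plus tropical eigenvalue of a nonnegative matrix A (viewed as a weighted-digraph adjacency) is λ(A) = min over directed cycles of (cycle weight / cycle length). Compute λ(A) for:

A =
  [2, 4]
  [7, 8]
λ(A) = 2

Enumerate directed cycles and compute their means (weight / length). Sample:
  cycle 0 → 0: weight = 2, length = 1, mean = 2/1 ≈ 2.000
  cycle 1 → 1: weight = 8, length = 1, mean = 8/1 ≈ 8.000
  cycle 0 → 1 → 0: weight = 11, length = 2, mean = 11/2 ≈ 5.500
  cycle 1 → 0 → 1: weight = 11, length = 2, mean = 11/2 ≈ 5.500
Minimum mean = 2.000, attained e.g. along the cycle 0 → 0 with weight 2 and length 1. So λ(A) = 2/1 = 2.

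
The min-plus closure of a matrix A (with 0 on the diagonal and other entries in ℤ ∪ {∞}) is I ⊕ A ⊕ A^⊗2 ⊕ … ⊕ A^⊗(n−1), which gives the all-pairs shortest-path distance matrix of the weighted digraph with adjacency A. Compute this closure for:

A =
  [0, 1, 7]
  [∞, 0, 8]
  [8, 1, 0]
Closure =
  [0, 1, 7]
  [16, 0, 8]
  [8, 1, 0]

This is the Floyd-Warshall all-pairs shortest-path computation. For each intermediate vertex k = 0, 1, …, 2, update dist[i][j] ← min(dist[i][j], dist[i][k] + dist[k][j]). The final matrix gives, for each (i, j), the minimum total weight of any directed path from i to j (possibly empty when i = j).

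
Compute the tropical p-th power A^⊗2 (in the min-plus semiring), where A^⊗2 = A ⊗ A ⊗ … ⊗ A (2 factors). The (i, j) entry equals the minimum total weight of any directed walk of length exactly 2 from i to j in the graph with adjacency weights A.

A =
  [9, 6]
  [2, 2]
A^⊗2 =
  [8, 8]
  [4, 4]

Each entry (A^⊗2)_ij equals the minimum over all length-2 walks i = v_0 → v_1 → … → v_2 = j of Σ_t A[v_t][v_{t+1}]. For example, for (i, j) = (0, 1) we minimise over 2 possible intermediate vertex sequences; the minimum is 8, attained along the walk 0 → 1 → 1.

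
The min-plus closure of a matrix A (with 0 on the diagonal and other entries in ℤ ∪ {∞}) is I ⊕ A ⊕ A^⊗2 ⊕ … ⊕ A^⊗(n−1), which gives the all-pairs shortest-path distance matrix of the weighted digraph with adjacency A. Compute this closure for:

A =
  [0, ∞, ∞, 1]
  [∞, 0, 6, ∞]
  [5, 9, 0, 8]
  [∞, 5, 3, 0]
Closure =
  [0, 6, 4, 1]
  [11, 0, 6, 12]
  [5, 9, 0, 6]
  [8, 5, 3, 0]

This is the Floyd-Warshall all-pairs shortest-path computation. For each intermediate vertex k = 0, 1, …, 3, update dist[i][j] ← min(dist[i][j], dist[i][k] + dist[k][j]). The final matrix gives, for each (i, j), the minimum total weight of any directed path from i to j (possibly empty when i = j).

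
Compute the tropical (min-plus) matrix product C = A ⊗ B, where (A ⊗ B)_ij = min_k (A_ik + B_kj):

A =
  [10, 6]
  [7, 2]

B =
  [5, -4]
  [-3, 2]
A ⊗ B =
  [3, 6]
  [-1, 3]

Apply the min-plus product entry-by-entry:
  C[0][0] = min over k of (A[0][0] + B[0][0] = 10 + 5 = 15, A[0][1] + B[1][0] = 6 + -3 = 3) = 3 (attained at k = 1)
  C[0][1] = min over k of (A[0][0] + B[0][1] = 10 + -4 = 6, A[0][1] + B[1][1] = 6 + 2 = 8) = 6 (attained at k = 0)
  C[1][0] = min over k of (A[1][0] + B[0][0] = 7 + 5 = 12, A[1][1] + B[1][0] = 2 + -3 = -1) = -1 (attained at k = 1)
  C[1][1] = min over k of (A[1][0] + B[0][1] = 7 + -4 = 3, A[1][1] + B[1][1] = 2 + 2 = 4) = 3 (attained at k = 0)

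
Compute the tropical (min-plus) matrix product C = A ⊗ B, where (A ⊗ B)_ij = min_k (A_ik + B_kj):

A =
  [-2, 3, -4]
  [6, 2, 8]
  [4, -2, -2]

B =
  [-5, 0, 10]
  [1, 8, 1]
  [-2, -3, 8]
A ⊗ B =
  [-7, -7, 4]
  [1, 5, 3]
  [-4, -5, -1]

Apply the min-plus product entry-by-entry:
  C[0][0] = min over k of (A[0][0] + B[0][0] = -2 + -5 = -7, A[0][1] + B[1][0] = 3 + 1 = 4, A[0][2] + B[2][0] = -4 + -2 = -6) = -7 (attained at k = 0)
  C[0][1] = min over k of (A[0][0] + B[0][1] = -2 + 0 = -2, A[0][1] + B[1][1] = 3 + 8 = 11, A[0][2] + B[2][1] = -4 + -3 = -7) = -7 (attained at k = 2)
  C[0][2] = min over k of (A[0][0] + B[0][2] = -2 + 10 = 8, A[0][1] + B[1][2] = 3 + 1 = 4, A[0][2] + B[2][2] = -4 + 8 = 4) = 4 (attained at k = 1)
  C[1][0] = min over k of (A[1][0] + B[0][0] = 6 + -5 = 1, A[1][1] + B[1][0] = 2 + 1 = 3, A[1][2] + B[2][0] = 8 + -2 = 6) = 1 (attained at k = 0)
  C[1][1] = min over k of (A[1][0] + B[0][1] = 6 + 0 = 6, A[1][1] + B[1][1] = 2 + 8 = 10, A[1][2] + B[2][1] = 8 + -3 = 5) = 5 (attained at k = 2)
  C[1][2] = min over k of (A[1][0] + B[0][2] = 6 + 10 = 16, A[1][1] + B[1][2] = 2 + 1 = 3, A[1][2] + B[2][2] = 8 + 8 = 16) = 3 (attained at k = 1)
  C[2][0] = min over k of (A[2][0] + B[0][0] = 4 + -5 = -1, A[2][1] + B[1][0] = -2 + 1 = -1, A[2][2] + B[2][0] = -2 + -2 = -4) = -4 (attained at k = 2)
  C[2][1] = min over k of (A[2][0] + B[0][1] = 4 + 0 = 4, A[2][1] + B[1][1] = -2 + 8 = 6, A[2][2] + B[2][1] = -2 + -3 = -5) = -5 (attained at k = 2)
  C[2][2] = min over k of (A[2][0] + B[0][2] = 4 + 10 = 14, A[2][1] + B[1][2] = -2 + 1 = -1, A[2][2] + B[2][2] = -2 + 8 = 6) = -1 (attained at k = 1)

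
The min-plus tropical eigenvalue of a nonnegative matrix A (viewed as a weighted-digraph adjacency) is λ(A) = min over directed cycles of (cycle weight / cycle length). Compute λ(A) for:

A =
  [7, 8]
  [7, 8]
λ(A) = 7

Enumerate directed cycles and compute their means (weight / length). Sample:
  cycle 0 → 0: weight = 7, length = 1, mean = 7/1 ≈ 7.000
  cycle 1 → 1: weight = 8, length = 1, mean = 8/1 ≈ 8.000
  cycle 0 → 1 → 0: weight = 15, length = 2, mean = 15/2 ≈ 7.500
  cycle 1 → 0 → 1: weight = 15, length = 2, mean = 15/2 ≈ 7.500
Minimum mean = 7.000, attained e.g. along the cycle 0 → 0 with weight 7 and length 1. So λ(A) = 7/1 = 7.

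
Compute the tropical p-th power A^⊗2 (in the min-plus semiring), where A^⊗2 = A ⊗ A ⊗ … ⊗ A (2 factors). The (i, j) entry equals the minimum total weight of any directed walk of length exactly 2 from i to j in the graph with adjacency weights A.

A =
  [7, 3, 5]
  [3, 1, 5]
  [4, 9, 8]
A^⊗2 =
  [6, 4, 8]
  [4, 2, 6]
  [11, 7, 9]

Each entry (A^⊗2)_ij equals the minimum over all length-2 walks i = v_0 → v_1 → … → v_2 = j of Σ_t A[v_t][v_{t+1}]. For example, for (i, j) = (0, 2) we minimise over 3 possible intermediate vertex sequences; the minimum is 8, attained along the walk 0 → 1 → 2.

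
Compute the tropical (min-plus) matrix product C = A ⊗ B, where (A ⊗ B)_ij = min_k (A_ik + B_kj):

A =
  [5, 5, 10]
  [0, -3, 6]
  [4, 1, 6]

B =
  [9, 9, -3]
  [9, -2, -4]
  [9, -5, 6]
A ⊗ B =
  [14, 3, 1]
  [6, -5, -7]
  [10, -1, -3]

Apply the min-plus product entry-by-entry:
  C[0][0] = min over k of (A[0][0] + B[0][0] = 5 + 9 = 14, A[0][1] + B[1][0] = 5 + 9 = 14, A[0][2] + B[2][0] = 10 + 9 = 19) = 14 (attained at k = 0)
  C[0][1] = min over k of (A[0][0] + B[0][1] = 5 + 9 = 14, A[0][1] + B[1][1] = 5 + -2 = 3, A[0][2] + B[2][1] = 10 + -5 = 5) = 3 (attained at k = 1)
  C[0][2] = min over k of (A[0][0] + B[0][2] = 5 + -3 = 2, A[0][1] + B[1][2] = 5 + -4 = 1, A[0][2] + B[2][2] = 10 + 6 = 16) = 1 (attained at k = 1)
  C[1][0] = min over k of (A[1][0] + B[0][0] = 0 + 9 = 9, A[1][1] + B[1][0] = -3 + 9 = 6, A[1][2] + B[2][0] = 6 + 9 = 15) = 6 (attained at k = 1)
  C[1][1] = min over k of (A[1][0] + B[0][1] = 0 + 9 = 9, A[1][1] + B[1][1] = -3 + -2 = -5, A[1][2] + B[2][1] = 6 + -5 = 1) = -5 (attained at k = 1)
  C[1][2] = min over k of (A[1][0] + B[0][2] = 0 + -3 = -3, A[1][1] + B[1][2] = -3 + -4 = -7, A[1][2] + B[2][2] = 6 + 6 = 12) = -7 (attained at k = 1)
  C[2][0] = min over k of (A[2][0] + B[0][0] = 4 + 9 = 13, A[2][1] + B[1][0] = 1 + 9 = 10, A[2][2] + B[2][0] = 6 + 9 = 15) = 10 (attained at k = 1)
  C[2][1] = min over k of (A[2][0] + B[0][1] = 4 + 9 = 13, A[2][1] + B[1][1] = 1 + -2 = -1, A[2][2] + B[2][1] = 6 + -5 = 1) = -1 (attained at k = 1)
  C[2][2] = min over k of (A[2][0] + B[0][2] = 4 + -3 = 1, A[2][1] + B[1][2] = 1 + -4 = -3, A[2][2] + B[2][2] = 6 + 6 = 12) = -3 (attained at k = 1)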